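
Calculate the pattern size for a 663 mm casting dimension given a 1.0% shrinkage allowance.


Formula: L_pattern = L_casting * (1 + shrinkage_rate/100)
Shrinkage factor = 1 + 1.0/100 = 1.01
L_pattern = 663 mm * 1.01 = 669.6300 mm


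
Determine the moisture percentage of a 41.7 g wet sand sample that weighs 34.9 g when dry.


Formula: MC = (W_wet - W_dry) / W_wet * 100
Water mass = 41.7 - 34.9 = 6.8 g
MC = 6.8 / 41.7 * 100 = 16.3070%

Answer: 16.3070%


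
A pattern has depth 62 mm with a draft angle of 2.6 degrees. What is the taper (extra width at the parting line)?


Formula: taper = depth * tan(draft_angle)
tan(2.6 deg) = 0.0454097
taper = 62 mm * 0.0454097 = 2.8154 mm

2.8154 mm


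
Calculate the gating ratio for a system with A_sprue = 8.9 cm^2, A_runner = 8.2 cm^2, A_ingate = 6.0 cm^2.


Sprue:Runner:Ingate = 1 : 8.2/8.9 : 6.0/8.9 = 1:0.92:0.67

1:0.92:0.67


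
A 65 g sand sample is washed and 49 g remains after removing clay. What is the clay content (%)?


Formula: Clay% = (W_total - W_washed) / W_total * 100
Clay mass = 65 - 49 = 16 g
Clay% = 16 / 65 * 100 = 24.6154%

Final answer: 24.6154%


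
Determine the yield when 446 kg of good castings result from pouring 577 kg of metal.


Formula: Casting Yield = (W_good / W_total) * 100
Yield = (446 kg / 577 kg) * 100 = 77.2964%

Final answer: 77.2964%


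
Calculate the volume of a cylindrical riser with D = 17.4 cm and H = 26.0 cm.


Formula: V = pi * (D/2)^2 * H  (cylinder volume)
Radius = D/2 = 17.4/2 = 8.7 cm
V = pi * 8.7^2 * 26.0 = 6182.4658 cm^3


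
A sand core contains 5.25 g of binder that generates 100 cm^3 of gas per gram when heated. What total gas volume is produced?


Formula: V_gas = W_binder * gas_evolution_rate
V = 5.25 g * 100 cm^3/g = 525.0000 cm^3

Answer: 525.0000 cm^3


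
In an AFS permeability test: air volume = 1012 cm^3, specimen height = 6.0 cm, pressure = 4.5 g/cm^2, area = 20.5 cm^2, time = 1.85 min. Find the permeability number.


Formula: Permeability Number P = (V * H) / (p * A * t)
Numerator: V * H = 1012 * 6.0 = 6072.0
Denominator: p * A * t = 4.5 * 20.5 * 1.85 = 170.6625
P = 6072.0 / 170.6625 = 35.5790

35.5790


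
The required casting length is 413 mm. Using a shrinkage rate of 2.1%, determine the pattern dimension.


Formula: L_pattern = L_casting * (1 + shrinkage_rate/100)
Shrinkage factor = 1 + 2.1/100 = 1.021
L_pattern = 413 mm * 1.021 = 421.6730 mm


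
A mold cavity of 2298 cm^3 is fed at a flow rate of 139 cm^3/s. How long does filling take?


Formula: t_fill = V_mold / Q_flow
t = 2298 cm^3 / 139 cm^3/s = 16.5324 s

16.5324 s


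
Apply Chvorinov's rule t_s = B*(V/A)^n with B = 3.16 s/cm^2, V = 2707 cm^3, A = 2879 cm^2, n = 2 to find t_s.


Formula: t_s = B * (V/A)^n  (Chvorinov's rule, n=2)
Modulus M = V/A = 2707/2879 = 0.940257 cm
M^2 = 0.940257^2 = 0.884083 cm^2
t_s = 3.16 * 0.884083 = 2.7937 s

Answer: 2.7937 s


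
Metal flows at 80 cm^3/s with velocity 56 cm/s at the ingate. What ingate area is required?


Formula: A_ingate = Q / v  (continuity equation)
A = 80 cm^3/s / 56 cm/s = 1.4286 cm^2

Answer: 1.4286 cm^2


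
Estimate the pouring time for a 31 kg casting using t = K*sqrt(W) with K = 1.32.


Formula: t = K * sqrt(W)
sqrt(W) = sqrt(31) = 5.56776
t = 1.32 * 5.56776 = 7.3494 s


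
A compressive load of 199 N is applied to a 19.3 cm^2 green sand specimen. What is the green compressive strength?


Formula: Compressive Strength = Force / Area
Strength = 199 N / 19.3 cm^2 = 10.3109 N/cm^2

Final answer: 10.3109 N/cm^2


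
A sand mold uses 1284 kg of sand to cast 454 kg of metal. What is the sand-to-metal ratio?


Formula: Sand-to-Metal Ratio = W_sand / W_metal
Ratio = 1284 kg / 454 kg = 2.8282

Final answer: 2.8282


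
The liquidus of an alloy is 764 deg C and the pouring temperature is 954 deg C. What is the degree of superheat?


Formula: Superheat = T_pour - T_melt
Superheat = 954 - 764 = 190 deg C

Final answer: 190 deg C


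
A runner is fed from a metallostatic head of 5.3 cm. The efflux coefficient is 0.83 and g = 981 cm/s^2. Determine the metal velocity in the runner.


Formula: v = Cd * sqrt(2 * g * h)  (Torricelli with discharge coefficient)
2*g*h = 2 * 981 * 5.3 = 10398.6 cm^2/s^2
sqrt(10398.6) = 101.97353 cm/s
v = 0.83 * 101.97353 = 84.6380 cm/s

Final answer: 84.6380 cm/s


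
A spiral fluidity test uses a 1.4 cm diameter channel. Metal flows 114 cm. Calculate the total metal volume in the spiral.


Formula: V = pi * (d/2)^2 * L  (cylinder volume)
Radius = 1.4/2 = 0.7 cm
V = pi * 0.7^2 * 114 = 175.4894 cm^3

Final answer: 175.4894 cm^3


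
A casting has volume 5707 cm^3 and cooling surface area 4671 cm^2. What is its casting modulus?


Formula: Casting Modulus M = V / A
M = 5707 cm^3 / 4671 cm^2 = 1.2218 cm

1.2218 cm


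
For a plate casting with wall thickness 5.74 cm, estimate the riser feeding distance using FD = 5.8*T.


Formula: FD = 5.8 * T  (riser feeding-distance rule)
FD = 5.8 * 5.74 cm = 33.2920 cm

Answer: 33.2920 cm


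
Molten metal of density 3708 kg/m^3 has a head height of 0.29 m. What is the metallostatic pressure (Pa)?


Formula: P = rho * g * h
rho * g = 3708 * 9.81 = 36375.48 N/m^3
P = 36375.48 * 0.29 = 10548.8892 Pa

Answer: 10548.8892 Pa


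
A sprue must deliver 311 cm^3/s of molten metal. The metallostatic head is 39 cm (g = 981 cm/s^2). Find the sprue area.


Formula: v = sqrt(2*g*h), A = Q/v
Velocity: v = sqrt(2 * 981 * 39) = sqrt(76518) = 276.6189 cm/s
Sprue area: A = Q / v = 311 / 276.6189 = 1.1243 cm^2

Final answer: 1.1243 cm^2


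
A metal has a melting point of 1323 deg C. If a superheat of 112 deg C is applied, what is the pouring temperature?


Formula: T_pour = T_melt + Superheat
T_pour = 1323 + 112 = 1435 deg C

Answer: 1435 deg C


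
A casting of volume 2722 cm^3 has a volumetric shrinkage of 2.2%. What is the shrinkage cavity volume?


Formula: V_shrink = V_casting * shrinkage_pct / 100
V_shrink = 2722 cm^3 * 2.2 / 100 = 59.8840 cm^3

59.8840 cm^3


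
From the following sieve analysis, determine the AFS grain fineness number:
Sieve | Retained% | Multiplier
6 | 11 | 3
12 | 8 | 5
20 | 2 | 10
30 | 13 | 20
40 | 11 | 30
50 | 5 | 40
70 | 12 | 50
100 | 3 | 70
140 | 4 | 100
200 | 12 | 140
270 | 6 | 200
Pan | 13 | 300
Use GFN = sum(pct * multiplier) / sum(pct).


Formula: GFN = sum(pct * multiplier) / sum(pct)
sum(pct * multiplier) = 8873
sum(pct) = 100
GFN = 8873 / 100 = 88.73

Answer: 88.73


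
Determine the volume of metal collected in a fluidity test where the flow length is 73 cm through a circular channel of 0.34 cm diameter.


Formula: V = pi * (d/2)^2 * L  (cylinder volume)
Radius = 0.34/2 = 0.17 cm
V = pi * 0.17^2 * 73 = 6.6278 cm^3

Final answer: 6.6278 cm^3


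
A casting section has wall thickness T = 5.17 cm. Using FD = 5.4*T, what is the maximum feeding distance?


Formula: FD = 5.4 * T  (riser feeding-distance rule)
FD = 5.4 * 5.17 cm = 27.9180 cm

Final answer: 27.9180 cm


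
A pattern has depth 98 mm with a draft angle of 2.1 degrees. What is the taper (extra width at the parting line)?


Formula: taper = depth * tan(draft_angle)
tan(2.1 deg) = 0.0366683
taper = 98 mm * 0.0366683 = 3.5935 mm

Final answer: 3.5935 mm


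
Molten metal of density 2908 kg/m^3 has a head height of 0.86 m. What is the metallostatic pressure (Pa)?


Formula: P = rho * g * h
rho * g = 2908 * 9.81 = 28527.48 N/m^3
P = 28527.48 * 0.86 = 24533.6328 Pa


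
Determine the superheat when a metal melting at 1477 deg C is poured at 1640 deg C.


Formula: Superheat = T_pour - T_melt
Superheat = 1640 - 1477 = 163 deg C

163 deg C


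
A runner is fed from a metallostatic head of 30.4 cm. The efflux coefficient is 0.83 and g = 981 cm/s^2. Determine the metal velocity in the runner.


Formula: v = Cd * sqrt(2 * g * h)  (Torricelli with discharge coefficient)
2*g*h = 2 * 981 * 30.4 = 59644.8 cm^2/s^2
sqrt(59644.8) = 244.22285 cm/s
v = 0.83 * 244.22285 = 202.7050 cm/s

202.7050 cm/s


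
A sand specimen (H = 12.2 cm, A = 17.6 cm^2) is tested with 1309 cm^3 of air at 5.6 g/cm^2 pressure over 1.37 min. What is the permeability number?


Formula: Permeability Number P = (V * H) / (p * A * t)
Numerator: V * H = 1309 * 12.2 = 15969.8
Denominator: p * A * t = 5.6 * 17.6 * 1.37 = 135.0272
P = 15969.8 / 135.0272 = 118.2710


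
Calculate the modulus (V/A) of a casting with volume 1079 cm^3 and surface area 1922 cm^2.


Formula: Casting Modulus M = V / A
M = 1079 cm^3 / 1922 cm^2 = 0.5614 cm

Final answer: 0.5614 cm


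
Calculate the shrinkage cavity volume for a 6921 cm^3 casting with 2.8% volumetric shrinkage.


Formula: V_shrink = V_casting * shrinkage_pct / 100
V_shrink = 6921 cm^3 * 2.8 / 100 = 193.7880 cm^3

193.7880 cm^3


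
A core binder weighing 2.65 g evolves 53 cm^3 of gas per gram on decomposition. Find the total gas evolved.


Formula: V_gas = W_binder * gas_evolution_rate
V = 2.65 g * 53 cm^3/g = 140.4500 cm^3

140.4500 cm^3


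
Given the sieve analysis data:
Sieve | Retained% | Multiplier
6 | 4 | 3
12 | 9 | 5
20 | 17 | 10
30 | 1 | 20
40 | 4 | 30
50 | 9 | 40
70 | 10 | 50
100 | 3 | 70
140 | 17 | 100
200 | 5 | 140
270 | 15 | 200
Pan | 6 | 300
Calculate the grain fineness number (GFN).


Formula: GFN = sum(pct * multiplier) / sum(pct)
sum(pct * multiplier) = 8637
sum(pct) = 100
GFN = 8637 / 100 = 86.37

Final answer: 86.37


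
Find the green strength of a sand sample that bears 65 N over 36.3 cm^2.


Formula: Compressive Strength = Force / Area
Strength = 65 N / 36.3 cm^2 = 1.7906 N/cm^2


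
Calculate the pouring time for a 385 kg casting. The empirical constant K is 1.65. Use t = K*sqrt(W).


Formula: t = K * sqrt(W)
sqrt(W) = sqrt(385) = 19.62142
t = 1.65 * 19.62142 = 32.3753 s

Final answer: 32.3753 s


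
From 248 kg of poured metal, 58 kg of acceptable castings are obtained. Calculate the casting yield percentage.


Formula: Casting Yield = (W_good / W_total) * 100
Yield = (58 kg / 248 kg) * 100 = 23.3871%

Answer: 23.3871%


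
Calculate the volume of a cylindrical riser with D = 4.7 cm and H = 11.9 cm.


Formula: V = pi * (D/2)^2 * H  (cylinder volume)
Radius = D/2 = 4.7/2 = 2.35 cm
V = pi * 2.35^2 * 11.9 = 206.4584 cm^3


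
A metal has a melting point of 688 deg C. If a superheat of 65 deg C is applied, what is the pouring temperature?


Formula: T_pour = T_melt + Superheat
T_pour = 688 + 65 = 753 deg C

753 deg C


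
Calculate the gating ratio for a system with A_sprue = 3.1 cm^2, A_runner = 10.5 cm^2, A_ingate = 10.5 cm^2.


Sprue:Runner:Ingate = 1 : 10.5/3.1 : 10.5/3.1 = 1:3.39:3.39

Answer: 1:3.39:3.39


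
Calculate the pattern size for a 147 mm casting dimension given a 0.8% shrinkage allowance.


Formula: L_pattern = L_casting * (1 + shrinkage_rate/100)
Shrinkage factor = 1 + 0.8/100 = 1.008
L_pattern = 147 mm * 1.008 = 148.1760 mm

Final answer: 148.1760 mm


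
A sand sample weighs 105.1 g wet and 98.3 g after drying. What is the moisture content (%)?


Formula: MC = (W_wet - W_dry) / W_wet * 100
Water mass = 105.1 - 98.3 = 6.8 g
MC = 6.8 / 105.1 * 100 = 6.4700%

Answer: 6.4700%


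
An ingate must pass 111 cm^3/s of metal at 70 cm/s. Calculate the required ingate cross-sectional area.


Formula: A_ingate = Q / v  (continuity equation)
A = 111 cm^3/s / 70 cm/s = 1.5857 cm^2

Final answer: 1.5857 cm^2


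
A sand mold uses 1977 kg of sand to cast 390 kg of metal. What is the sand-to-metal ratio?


Formula: Sand-to-Metal Ratio = W_sand / W_metal
Ratio = 1977 kg / 390 kg = 5.0692

Final answer: 5.0692


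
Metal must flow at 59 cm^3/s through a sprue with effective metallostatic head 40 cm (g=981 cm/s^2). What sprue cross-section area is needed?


Formula: v = sqrt(2*g*h), A = Q/v
Velocity: v = sqrt(2 * 981 * 40) = sqrt(78480) = 280.1428 cm/s
Sprue area: A = Q / v = 59 / 280.1428 = 0.2106 cm^2

Answer: 0.2106 cm^2


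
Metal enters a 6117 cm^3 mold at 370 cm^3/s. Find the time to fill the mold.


Formula: t_fill = V_mold / Q_flow
t = 6117 cm^3 / 370 cm^3/s = 16.5324 s

16.5324 s


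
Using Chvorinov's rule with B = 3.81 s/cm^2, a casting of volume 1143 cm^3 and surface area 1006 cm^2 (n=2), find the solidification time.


Formula: t_s = B * (V/A)^n  (Chvorinov's rule, n=2)
Modulus M = V/A = 1143/1006 = 1.136183 cm
M^2 = 1.136183^2 = 1.290912 cm^2
t_s = 3.81 * 1.290912 = 4.9184 s


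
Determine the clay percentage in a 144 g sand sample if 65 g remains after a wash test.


Formula: Clay% = (W_total - W_washed) / W_total * 100
Clay mass = 144 - 65 = 79 g
Clay% = 79 / 144 * 100 = 54.8611%


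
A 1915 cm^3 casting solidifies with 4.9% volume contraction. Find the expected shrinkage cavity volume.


Formula: V_shrink = V_casting * shrinkage_pct / 100
V_shrink = 1915 cm^3 * 4.9 / 100 = 93.8350 cm^3


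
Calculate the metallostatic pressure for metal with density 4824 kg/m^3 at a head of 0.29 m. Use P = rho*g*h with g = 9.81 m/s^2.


Formula: P = rho * g * h
rho * g = 4824 * 9.81 = 47323.44 N/m^3
P = 47323.44 * 0.29 = 13723.7976 Pa

Final answer: 13723.7976 Pa


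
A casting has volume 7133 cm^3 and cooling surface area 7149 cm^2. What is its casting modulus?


Formula: Casting Modulus M = V / A
M = 7133 cm^3 / 7149 cm^2 = 0.9978 cm


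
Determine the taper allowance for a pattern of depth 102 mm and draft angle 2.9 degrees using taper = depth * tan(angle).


Formula: taper = depth * tan(draft_angle)
tan(2.9 deg) = 0.0506578
taper = 102 mm * 0.0506578 = 5.1671 mm


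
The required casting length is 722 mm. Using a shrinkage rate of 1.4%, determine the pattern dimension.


Formula: L_pattern = L_casting * (1 + shrinkage_rate/100)
Shrinkage factor = 1 + 1.4/100 = 1.014
L_pattern = 722 mm * 1.014 = 732.1080 mm


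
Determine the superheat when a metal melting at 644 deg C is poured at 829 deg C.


Formula: Superheat = T_pour - T_melt
Superheat = 829 - 644 = 185 deg C

185 deg C


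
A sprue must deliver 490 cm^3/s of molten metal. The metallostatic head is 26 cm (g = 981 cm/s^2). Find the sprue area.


Formula: v = sqrt(2*g*h), A = Q/v
Velocity: v = sqrt(2 * 981 * 26) = sqrt(51012) = 225.8584 cm/s
Sprue area: A = Q / v = 490 / 225.8584 = 2.1695 cm^2


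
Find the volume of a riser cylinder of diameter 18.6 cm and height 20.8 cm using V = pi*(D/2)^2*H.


Formula: V = pi * (D/2)^2 * H  (cylinder volume)
Radius = D/2 = 18.6/2 = 9.3 cm
V = pi * 9.3^2 * 20.8 = 5651.7001 cm^3

Answer: 5651.7001 cm^3


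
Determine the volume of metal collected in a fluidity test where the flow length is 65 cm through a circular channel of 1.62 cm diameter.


Formula: V = pi * (d/2)^2 * L  (cylinder volume)
Radius = 1.62/2 = 0.81 cm
V = pi * 0.81^2 * 65 = 133.9779 cm^3

Answer: 133.9779 cm^3


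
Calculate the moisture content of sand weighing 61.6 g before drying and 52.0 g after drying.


Formula: MC = (W_wet - W_dry) / W_wet * 100
Water mass = 61.6 - 52.0 = 9.6 g
MC = 9.6 / 61.6 * 100 = 15.5844%

Answer: 15.5844%


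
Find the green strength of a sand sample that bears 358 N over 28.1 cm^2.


Formula: Compressive Strength = Force / Area
Strength = 358 N / 28.1 cm^2 = 12.7402 N/cm^2


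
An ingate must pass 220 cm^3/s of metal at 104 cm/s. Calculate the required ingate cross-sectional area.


Formula: A_ingate = Q / v  (continuity equation)
A = 220 cm^3/s / 104 cm/s = 2.1154 cm^2

2.1154 cm^2


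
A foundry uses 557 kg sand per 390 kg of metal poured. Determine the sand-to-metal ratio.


Formula: Sand-to-Metal Ratio = W_sand / W_metal
Ratio = 557 kg / 390 kg = 1.4282

Answer: 1.4282


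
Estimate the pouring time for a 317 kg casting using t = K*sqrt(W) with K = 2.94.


Formula: t = K * sqrt(W)
sqrt(W) = sqrt(317) = 17.80449
t = 2.94 * 17.80449 = 52.3452 s

Final answer: 52.3452 s


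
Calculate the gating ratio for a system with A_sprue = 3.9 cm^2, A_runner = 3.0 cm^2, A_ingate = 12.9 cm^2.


Sprue:Runner:Ingate = 1 : 3.0/3.9 : 12.9/3.9 = 1:0.77:3.31


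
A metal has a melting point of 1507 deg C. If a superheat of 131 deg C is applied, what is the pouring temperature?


Formula: T_pour = T_melt + Superheat
T_pour = 1507 + 131 = 1638 deg C


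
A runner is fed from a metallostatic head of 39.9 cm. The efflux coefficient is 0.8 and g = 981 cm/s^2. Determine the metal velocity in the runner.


Formula: v = Cd * sqrt(2 * g * h)  (Torricelli with discharge coefficient)
2*g*h = 2 * 981 * 39.9 = 78283.8 cm^2/s^2
sqrt(78283.8) = 279.79242 cm/s
v = 0.8 * 279.79242 = 223.8339 cm/s

223.8339 cm/s


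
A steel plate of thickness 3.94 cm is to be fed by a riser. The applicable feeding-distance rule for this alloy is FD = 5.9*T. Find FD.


Formula: FD = 5.9 * T  (riser feeding-distance rule)
FD = 5.9 * 3.94 cm = 23.2460 cm


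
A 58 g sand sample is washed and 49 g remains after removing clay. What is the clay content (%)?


Formula: Clay% = (W_total - W_washed) / W_total * 100
Clay mass = 58 - 49 = 9 g
Clay% = 9 / 58 * 100 = 15.5172%

Answer: 15.5172%


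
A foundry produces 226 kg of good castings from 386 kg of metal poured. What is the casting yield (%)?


Formula: Casting Yield = (W_good / W_total) * 100
Yield = (226 kg / 386 kg) * 100 = 58.5492%

Final answer: 58.5492%


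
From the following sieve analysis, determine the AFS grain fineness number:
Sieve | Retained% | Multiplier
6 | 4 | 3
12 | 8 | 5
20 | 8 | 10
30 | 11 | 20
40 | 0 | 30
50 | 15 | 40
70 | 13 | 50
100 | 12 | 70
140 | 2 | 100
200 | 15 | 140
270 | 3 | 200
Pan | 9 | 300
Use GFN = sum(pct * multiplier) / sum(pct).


Formula: GFN = sum(pct * multiplier) / sum(pct)
sum(pct * multiplier) = 8042
sum(pct) = 100
GFN = 8042 / 100 = 80.42

Answer: 80.42


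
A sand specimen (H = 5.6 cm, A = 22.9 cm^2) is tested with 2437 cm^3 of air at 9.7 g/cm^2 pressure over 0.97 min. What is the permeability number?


Formula: Permeability Number P = (V * H) / (p * A * t)
Numerator: V * H = 2437 * 5.6 = 13647.2
Denominator: p * A * t = 9.7 * 22.9 * 0.97 = 215.4661
P = 13647.2 / 215.4661 = 63.3380

63.3380


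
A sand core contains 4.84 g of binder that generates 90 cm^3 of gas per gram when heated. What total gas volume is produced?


Formula: V_gas = W_binder * gas_evolution_rate
V = 4.84 g * 90 cm^3/g = 435.6000 cm^3

435.6000 cm^3


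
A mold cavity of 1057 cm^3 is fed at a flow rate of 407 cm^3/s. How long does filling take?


Formula: t_fill = V_mold / Q_flow
t = 1057 cm^3 / 407 cm^3/s = 2.5971 s


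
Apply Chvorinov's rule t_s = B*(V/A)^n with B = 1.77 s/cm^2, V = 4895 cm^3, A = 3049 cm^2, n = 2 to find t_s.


Formula: t_s = B * (V/A)^n  (Chvorinov's rule, n=2)
Modulus M = V/A = 4895/3049 = 1.605444 cm
M^2 = 1.605444^2 = 2.577450 cm^2
t_s = 1.77 * 2.577450 = 4.5621 s


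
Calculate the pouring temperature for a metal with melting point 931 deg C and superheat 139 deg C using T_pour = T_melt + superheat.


Formula: T_pour = T_melt + Superheat
T_pour = 931 + 139 = 1070 deg C

1070 deg C


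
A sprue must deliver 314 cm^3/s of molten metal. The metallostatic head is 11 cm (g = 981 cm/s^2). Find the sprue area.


Formula: v = sqrt(2*g*h), A = Q/v
Velocity: v = sqrt(2 * 981 * 11) = sqrt(21582) = 146.9081 cm/s
Sprue area: A = Q / v = 314 / 146.9081 = 2.1374 cm^2

2.1374 cm^2


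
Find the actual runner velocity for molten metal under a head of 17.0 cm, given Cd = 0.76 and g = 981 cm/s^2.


Formula: v = Cd * sqrt(2 * g * h)  (Torricelli with discharge coefficient)
2*g*h = 2 * 981 * 17.0 = 33354.0 cm^2/s^2
sqrt(33354.0) = 182.63078 cm/s
v = 0.76 * 182.63078 = 138.7994 cm/s

138.7994 cm/s


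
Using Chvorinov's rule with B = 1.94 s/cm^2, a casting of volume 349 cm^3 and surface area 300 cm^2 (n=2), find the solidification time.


Formula: t_s = B * (V/A)^n  (Chvorinov's rule, n=2)
Modulus M = V/A = 349/300 = 1.163333 cm
M^2 = 1.163333^2 = 1.353344 cm^2
t_s = 1.94 * 1.353344 = 2.6255 s

Answer: 2.6255 s


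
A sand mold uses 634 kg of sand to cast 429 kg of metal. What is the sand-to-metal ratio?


Formula: Sand-to-Metal Ratio = W_sand / W_metal
Ratio = 634 kg / 429 kg = 1.4779

Answer: 1.4779


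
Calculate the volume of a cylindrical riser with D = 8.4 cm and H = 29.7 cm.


Formula: V = pi * (D/2)^2 * H  (cylinder volume)
Radius = D/2 = 8.4/2 = 4.2 cm
V = pi * 4.2^2 * 29.7 = 1645.9055 cm^3


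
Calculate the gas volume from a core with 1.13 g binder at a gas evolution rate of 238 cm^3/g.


Formula: V_gas = W_binder * gas_evolution_rate
V = 1.13 g * 238 cm^3/g = 268.9400 cm^3

268.9400 cm^3


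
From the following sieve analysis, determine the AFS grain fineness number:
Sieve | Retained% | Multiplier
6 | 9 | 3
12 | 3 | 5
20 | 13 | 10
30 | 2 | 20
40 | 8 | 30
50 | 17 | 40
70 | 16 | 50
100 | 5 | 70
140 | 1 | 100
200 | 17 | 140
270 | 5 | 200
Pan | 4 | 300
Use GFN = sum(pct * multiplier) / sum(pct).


Formula: GFN = sum(pct * multiplier) / sum(pct)
sum(pct * multiplier) = 6962
sum(pct) = 100
GFN = 6962 / 100 = 69.62


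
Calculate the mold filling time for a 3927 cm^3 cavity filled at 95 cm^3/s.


Formula: t_fill = V_mold / Q_flow
t = 3927 cm^3 / 95 cm^3/s = 41.3368 s

Answer: 41.3368 s


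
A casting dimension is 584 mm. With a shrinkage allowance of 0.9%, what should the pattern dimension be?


Formula: L_pattern = L_casting * (1 + shrinkage_rate/100)
Shrinkage factor = 1 + 0.9/100 = 1.009
L_pattern = 584 mm * 1.009 = 589.2560 mm

Answer: 589.2560 mm


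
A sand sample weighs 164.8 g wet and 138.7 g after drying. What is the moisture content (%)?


Formula: MC = (W_wet - W_dry) / W_wet * 100
Water mass = 164.8 - 138.7 = 26.1 g
MC = 26.1 / 164.8 * 100 = 15.8374%

15.8374%


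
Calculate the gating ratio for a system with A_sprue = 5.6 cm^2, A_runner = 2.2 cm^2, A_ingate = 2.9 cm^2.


Sprue:Runner:Ingate = 1 : 2.2/5.6 : 2.9/5.6 = 1:0.39:0.52

Answer: 1:0.39:0.52


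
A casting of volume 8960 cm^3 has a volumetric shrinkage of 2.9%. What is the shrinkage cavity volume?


Formula: V_shrink = V_casting * shrinkage_pct / 100
V_shrink = 8960 cm^3 * 2.9 / 100 = 259.8400 cm^3


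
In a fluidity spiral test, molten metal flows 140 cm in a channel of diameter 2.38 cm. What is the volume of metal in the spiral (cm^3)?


Formula: V = pi * (d/2)^2 * L  (cylinder volume)
Radius = 2.38/2 = 1.19 cm
V = pi * 1.19^2 * 140 = 622.8333 cm^3

Final answer: 622.8333 cm^3


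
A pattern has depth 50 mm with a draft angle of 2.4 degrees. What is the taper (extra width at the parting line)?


Formula: taper = depth * tan(draft_angle)
tan(2.4 deg) = 0.0419124
taper = 50 mm * 0.0419124 = 2.0956 mm

Final answer: 2.0956 mm


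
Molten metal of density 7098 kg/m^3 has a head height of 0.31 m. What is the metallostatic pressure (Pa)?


Formula: P = rho * g * h
rho * g = 7098 * 9.81 = 69631.38 N/m^3
P = 69631.38 * 0.31 = 21585.7278 Pa

Final answer: 21585.7278 Pa


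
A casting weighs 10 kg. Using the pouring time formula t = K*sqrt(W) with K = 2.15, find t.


Formula: t = K * sqrt(W)
sqrt(W) = sqrt(10) = 3.16228
t = 2.15 * 3.16228 = 6.7989 s


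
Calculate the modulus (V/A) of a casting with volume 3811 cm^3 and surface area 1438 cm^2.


Formula: Casting Modulus M = V / A
M = 3811 cm^3 / 1438 cm^2 = 2.6502 cm

Final answer: 2.6502 cm


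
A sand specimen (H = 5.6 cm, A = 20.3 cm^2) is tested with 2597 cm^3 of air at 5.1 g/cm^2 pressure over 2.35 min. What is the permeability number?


Formula: Permeability Number P = (V * H) / (p * A * t)
Numerator: V * H = 2597 * 5.6 = 14543.2
Denominator: p * A * t = 5.1 * 20.3 * 2.35 = 243.2955
P = 14543.2 / 243.2955 = 59.7759

Answer: 59.7759


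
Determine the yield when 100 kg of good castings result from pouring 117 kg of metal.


Formula: Casting Yield = (W_good / W_total) * 100
Yield = (100 kg / 117 kg) * 100 = 85.4701%


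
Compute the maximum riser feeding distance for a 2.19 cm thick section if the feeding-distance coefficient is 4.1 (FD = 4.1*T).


Formula: FD = 4.1 * T  (riser feeding-distance rule)
FD = 4.1 * 2.19 cm = 8.9790 cm


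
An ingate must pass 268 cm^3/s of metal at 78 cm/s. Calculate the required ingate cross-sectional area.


Formula: A_ingate = Q / v  (continuity equation)
A = 268 cm^3/s / 78 cm/s = 3.4359 cm^2

3.4359 cm^2


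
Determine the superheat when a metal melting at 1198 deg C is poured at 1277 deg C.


Formula: Superheat = T_pour - T_melt
Superheat = 1277 - 1198 = 79 deg C

Final answer: 79 deg C


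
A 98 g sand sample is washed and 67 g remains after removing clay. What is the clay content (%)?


Formula: Clay% = (W_total - W_washed) / W_total * 100
Clay mass = 98 - 67 = 31 g
Clay% = 31 / 98 * 100 = 31.6327%

31.6327%


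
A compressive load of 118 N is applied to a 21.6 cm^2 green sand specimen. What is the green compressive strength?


Formula: Compressive Strength = Force / Area
Strength = 118 N / 21.6 cm^2 = 5.4630 N/cm^2

Answer: 5.4630 N/cm^2


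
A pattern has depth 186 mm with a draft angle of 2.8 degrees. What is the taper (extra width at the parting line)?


Formula: taper = depth * tan(draft_angle)
tan(2.8 deg) = 0.0489082
taper = 186 mm * 0.0489082 = 9.0969 mm

Final answer: 9.0969 mm


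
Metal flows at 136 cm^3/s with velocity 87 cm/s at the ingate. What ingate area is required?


Formula: A_ingate = Q / v  (continuity equation)
A = 136 cm^3/s / 87 cm/s = 1.5632 cm^2

1.5632 cm^2


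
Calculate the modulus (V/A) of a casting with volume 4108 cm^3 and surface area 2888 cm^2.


Formula: Casting Modulus M = V / A
M = 4108 cm^3 / 2888 cm^2 = 1.4224 cm

Final answer: 1.4224 cm


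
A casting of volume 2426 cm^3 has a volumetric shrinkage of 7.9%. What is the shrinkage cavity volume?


Formula: V_shrink = V_casting * shrinkage_pct / 100
V_shrink = 2426 cm^3 * 7.9 / 100 = 191.6540 cm^3

Answer: 191.6540 cm^3


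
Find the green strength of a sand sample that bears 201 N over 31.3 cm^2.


Formula: Compressive Strength = Force / Area
Strength = 201 N / 31.3 cm^2 = 6.4217 N/cm^2


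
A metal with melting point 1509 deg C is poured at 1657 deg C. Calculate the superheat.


Formula: Superheat = T_pour - T_melt
Superheat = 1657 - 1509 = 148 deg C


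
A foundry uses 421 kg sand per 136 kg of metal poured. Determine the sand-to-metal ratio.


Formula: Sand-to-Metal Ratio = W_sand / W_metal
Ratio = 421 kg / 136 kg = 3.0956

3.0956


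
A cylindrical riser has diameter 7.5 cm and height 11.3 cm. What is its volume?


Formula: V = pi * (D/2)^2 * H  (cylinder volume)
Radius = D/2 = 7.5/2 = 3.75 cm
V = pi * 3.75^2 * 11.3 = 499.2187 cm^3


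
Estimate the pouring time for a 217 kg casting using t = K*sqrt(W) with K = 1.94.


Formula: t = K * sqrt(W)
sqrt(W) = sqrt(217) = 14.73092
t = 1.94 * 14.73092 = 28.5780 s

28.5780 s


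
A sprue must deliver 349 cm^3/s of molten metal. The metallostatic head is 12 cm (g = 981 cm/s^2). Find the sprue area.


Formula: v = sqrt(2*g*h), A = Q/v
Velocity: v = sqrt(2 * 981 * 12) = sqrt(23544) = 153.4405 cm/s
Sprue area: A = Q / v = 349 / 153.4405 = 2.2745 cm^2

2.2745 cm^2


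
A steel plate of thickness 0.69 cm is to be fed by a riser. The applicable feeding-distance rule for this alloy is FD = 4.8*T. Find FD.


Formula: FD = 4.8 * T  (riser feeding-distance rule)
FD = 4.8 * 0.69 cm = 3.3120 cm

Final answer: 3.3120 cm


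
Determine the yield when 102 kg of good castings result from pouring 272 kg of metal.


Formula: Casting Yield = (W_good / W_total) * 100
Yield = (102 kg / 272 kg) * 100 = 37.5000%


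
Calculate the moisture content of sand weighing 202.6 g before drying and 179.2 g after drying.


Formula: MC = (W_wet - W_dry) / W_wet * 100
Water mass = 202.6 - 179.2 = 23.4 g
MC = 23.4 / 202.6 * 100 = 11.5499%

Answer: 11.5499%


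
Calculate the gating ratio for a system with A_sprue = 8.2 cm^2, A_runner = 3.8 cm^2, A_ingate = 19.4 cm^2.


Sprue:Runner:Ingate = 1 : 3.8/8.2 : 19.4/8.2 = 1:0.46:2.37

1:0.46:2.37


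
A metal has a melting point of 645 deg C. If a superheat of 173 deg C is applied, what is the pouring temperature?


Formula: T_pour = T_melt + Superheat
T_pour = 645 + 173 = 818 deg C

818 deg C


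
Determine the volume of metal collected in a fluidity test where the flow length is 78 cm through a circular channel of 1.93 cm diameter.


Formula: V = pi * (d/2)^2 * L  (cylinder volume)
Radius = 1.93/2 = 0.965 cm
V = pi * 0.965^2 * 78 = 228.1913 cm^3

Final answer: 228.1913 cm^3


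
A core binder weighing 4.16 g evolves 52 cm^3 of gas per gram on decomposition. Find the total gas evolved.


Formula: V_gas = W_binder * gas_evolution_rate
V = 4.16 g * 52 cm^3/g = 216.3200 cm^3


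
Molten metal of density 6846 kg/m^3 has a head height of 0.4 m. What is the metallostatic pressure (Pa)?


Formula: P = rho * g * h
rho * g = 6846 * 9.81 = 67159.26 N/m^3
P = 67159.26 * 0.4 = 26863.7040 Pa

Final answer: 26863.7040 Pa


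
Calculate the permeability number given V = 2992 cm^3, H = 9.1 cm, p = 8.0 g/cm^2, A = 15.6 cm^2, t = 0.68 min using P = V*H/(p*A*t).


Formula: Permeability Number P = (V * H) / (p * A * t)
Numerator: V * H = 2992 * 9.1 = 27227.2
Denominator: p * A * t = 8.0 * 15.6 * 0.68 = 84.864
P = 27227.2 / 84.864 = 320.8333

320.8333


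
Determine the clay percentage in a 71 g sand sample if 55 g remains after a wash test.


Formula: Clay% = (W_total - W_washed) / W_total * 100
Clay mass = 71 - 55 = 16 g
Clay% = 16 / 71 * 100 = 22.5352%


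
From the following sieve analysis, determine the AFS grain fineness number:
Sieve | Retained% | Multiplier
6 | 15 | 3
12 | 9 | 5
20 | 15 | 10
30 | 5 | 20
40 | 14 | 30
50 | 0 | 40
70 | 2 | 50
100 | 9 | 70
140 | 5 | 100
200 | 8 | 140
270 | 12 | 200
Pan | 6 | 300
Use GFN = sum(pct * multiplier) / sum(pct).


Formula: GFN = sum(pct * multiplier) / sum(pct)
sum(pct * multiplier) = 7310
sum(pct) = 100
GFN = 7310 / 100 = 73.10

Final answer: 73.10


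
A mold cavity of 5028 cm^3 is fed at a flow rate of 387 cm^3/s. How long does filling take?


Formula: t_fill = V_mold / Q_flow
t = 5028 cm^3 / 387 cm^3/s = 12.9922 s

Answer: 12.9922 s


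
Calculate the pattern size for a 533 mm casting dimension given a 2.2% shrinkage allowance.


Formula: L_pattern = L_casting * (1 + shrinkage_rate/100)
Shrinkage factor = 1 + 2.2/100 = 1.022
L_pattern = 533 mm * 1.022 = 544.7260 mm


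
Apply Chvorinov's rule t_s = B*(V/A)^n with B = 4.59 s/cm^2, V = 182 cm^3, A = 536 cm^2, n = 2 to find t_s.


Formula: t_s = B * (V/A)^n  (Chvorinov's rule, n=2)
Modulus M = V/A = 182/536 = 0.339552 cm
M^2 = 0.339552^2 = 0.115296 cm^2
t_s = 4.59 * 0.115296 = 0.5292 s

Final answer: 0.5292 s


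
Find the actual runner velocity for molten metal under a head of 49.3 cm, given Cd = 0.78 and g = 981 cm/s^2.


Formula: v = Cd * sqrt(2 * g * h)  (Torricelli with discharge coefficient)
2*g*h = 2 * 981 * 49.3 = 96726.6 cm^2/s^2
sqrt(96726.6) = 311.00900 cm/s
v = 0.78 * 311.00900 = 242.5870 cm/s

Final answer: 242.5870 cm/s


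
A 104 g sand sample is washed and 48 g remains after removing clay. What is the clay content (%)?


Formula: Clay% = (W_total - W_washed) / W_total * 100
Clay mass = 104 - 48 = 56 g
Clay% = 56 / 104 * 100 = 53.8462%

Answer: 53.8462%


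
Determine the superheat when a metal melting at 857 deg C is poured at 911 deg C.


Formula: Superheat = T_pour - T_melt
Superheat = 911 - 857 = 54 deg C

Answer: 54 deg C


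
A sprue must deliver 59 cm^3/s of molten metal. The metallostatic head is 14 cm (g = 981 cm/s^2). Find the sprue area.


Formula: v = sqrt(2*g*h), A = Q/v
Velocity: v = sqrt(2 * 981 * 14) = sqrt(27468) = 165.7347 cm/s
Sprue area: A = Q / v = 59 / 165.7347 = 0.3560 cm^2

Answer: 0.3560 cm^2


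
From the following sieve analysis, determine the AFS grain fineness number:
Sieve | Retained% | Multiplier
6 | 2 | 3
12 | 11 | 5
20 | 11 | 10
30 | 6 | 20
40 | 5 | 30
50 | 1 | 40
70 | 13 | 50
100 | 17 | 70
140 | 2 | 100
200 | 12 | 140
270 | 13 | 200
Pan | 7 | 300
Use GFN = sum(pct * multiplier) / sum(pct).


Formula: GFN = sum(pct * multiplier) / sum(pct)
sum(pct * multiplier) = 8901
sum(pct) = 100
GFN = 8901 / 100 = 89.01

Answer: 89.01


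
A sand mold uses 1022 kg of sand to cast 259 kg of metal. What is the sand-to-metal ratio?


Formula: Sand-to-Metal Ratio = W_sand / W_metal
Ratio = 1022 kg / 259 kg = 3.9459

3.9459


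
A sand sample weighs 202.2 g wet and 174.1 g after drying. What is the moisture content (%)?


Formula: MC = (W_wet - W_dry) / W_wet * 100
Water mass = 202.2 - 174.1 = 28.1 g
MC = 28.1 / 202.2 * 100 = 13.8971%

13.8971%


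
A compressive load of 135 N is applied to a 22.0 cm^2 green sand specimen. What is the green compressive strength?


Formula: Compressive Strength = Force / Area
Strength = 135 N / 22.0 cm^2 = 6.1364 N/cm^2

Final answer: 6.1364 N/cm^2


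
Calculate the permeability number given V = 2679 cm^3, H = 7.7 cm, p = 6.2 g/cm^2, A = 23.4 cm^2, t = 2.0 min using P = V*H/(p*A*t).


Formula: Permeability Number P = (V * H) / (p * A * t)
Numerator: V * H = 2679 * 7.7 = 20628.3
Denominator: p * A * t = 6.2 * 23.4 * 2.0 = 290.16
P = 20628.3 / 290.16 = 71.0928

Final answer: 71.0928


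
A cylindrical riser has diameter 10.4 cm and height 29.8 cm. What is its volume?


Formula: V = pi * (D/2)^2 * H  (cylinder volume)
Radius = D/2 = 10.4/2 = 5.2 cm
V = pi * 5.2^2 * 29.8 = 2531.4702 cm^3


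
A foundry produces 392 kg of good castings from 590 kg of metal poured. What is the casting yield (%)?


Formula: Casting Yield = (W_good / W_total) * 100
Yield = (392 kg / 590 kg) * 100 = 66.4407%

Answer: 66.4407%


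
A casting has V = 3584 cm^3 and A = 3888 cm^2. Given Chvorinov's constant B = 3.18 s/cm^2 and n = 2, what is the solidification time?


Formula: t_s = B * (V/A)^n  (Chvorinov's rule, n=2)
Modulus M = V/A = 3584/3888 = 0.921811 cm
M^2 = 0.921811^2 = 0.849736 cm^2
t_s = 3.18 * 0.849736 = 2.7022 s

2.7022 s


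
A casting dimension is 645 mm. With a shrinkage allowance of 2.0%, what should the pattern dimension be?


Formula: L_pattern = L_casting * (1 + shrinkage_rate/100)
Shrinkage factor = 1 + 2.0/100 = 1.02
L_pattern = 645 mm * 1.02 = 657.9000 mm

657.9000 mm


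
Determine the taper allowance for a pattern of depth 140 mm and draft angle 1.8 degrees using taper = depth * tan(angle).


Formula: taper = depth * tan(draft_angle)
tan(1.8 deg) = 0.0314263
taper = 140 mm * 0.0314263 = 4.3997 mm

4.3997 mm


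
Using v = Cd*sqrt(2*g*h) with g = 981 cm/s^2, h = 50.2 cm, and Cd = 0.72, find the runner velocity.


Formula: v = Cd * sqrt(2 * g * h)  (Torricelli with discharge coefficient)
2*g*h = 2 * 981 * 50.2 = 98492.4 cm^2/s^2
sqrt(98492.4) = 313.83499 cm/s
v = 0.72 * 313.83499 = 225.9612 cm/s

225.9612 cm/s


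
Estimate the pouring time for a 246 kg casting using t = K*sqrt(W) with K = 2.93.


Formula: t = K * sqrt(W)
sqrt(W) = sqrt(246) = 15.68439
t = 2.93 * 15.68439 = 45.9553 s


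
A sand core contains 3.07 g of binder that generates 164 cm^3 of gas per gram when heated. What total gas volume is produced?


Formula: V_gas = W_binder * gas_evolution_rate
V = 3.07 g * 164 cm^3/g = 503.4800 cm^3

Final answer: 503.4800 cm^3


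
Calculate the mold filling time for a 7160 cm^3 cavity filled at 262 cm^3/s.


Formula: t_fill = V_mold / Q_flow
t = 7160 cm^3 / 262 cm^3/s = 27.3282 s

27.3282 s


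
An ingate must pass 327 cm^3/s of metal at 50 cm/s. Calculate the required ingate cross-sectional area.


Formula: A_ingate = Q / v  (continuity equation)
A = 327 cm^3/s / 50 cm/s = 6.5400 cm^2

Answer: 6.5400 cm^2


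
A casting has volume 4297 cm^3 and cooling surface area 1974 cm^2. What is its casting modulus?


Formula: Casting Modulus M = V / A
M = 4297 cm^3 / 1974 cm^2 = 2.1768 cm

Answer: 2.1768 cm


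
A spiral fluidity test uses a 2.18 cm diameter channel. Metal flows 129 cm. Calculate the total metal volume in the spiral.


Formula: V = pi * (d/2)^2 * L  (cylinder volume)
Radius = 2.18/2 = 1.09 cm
V = pi * 1.09^2 * 129 = 481.4959 cm^3

Answer: 481.4959 cm^3


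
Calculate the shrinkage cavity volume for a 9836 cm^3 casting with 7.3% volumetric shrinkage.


Formula: V_shrink = V_casting * shrinkage_pct / 100
V_shrink = 9836 cm^3 * 7.3 / 100 = 718.0280 cm^3


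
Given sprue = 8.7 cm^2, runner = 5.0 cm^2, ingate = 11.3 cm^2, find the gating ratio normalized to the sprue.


Sprue:Runner:Ingate = 1 : 5.0/8.7 : 11.3/8.7 = 1:0.57:1.30

Final answer: 1:0.57:1.30


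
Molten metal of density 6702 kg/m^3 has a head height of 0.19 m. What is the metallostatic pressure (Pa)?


Formula: P = rho * g * h
rho * g = 6702 * 9.81 = 65746.62 N/m^3
P = 65746.62 * 0.19 = 12491.8578 Pa

12491.8578 Pa


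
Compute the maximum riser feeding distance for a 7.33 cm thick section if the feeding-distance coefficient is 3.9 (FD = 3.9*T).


Formula: FD = 3.9 * T  (riser feeding-distance rule)
FD = 3.9 * 7.33 cm = 28.5870 cm

Answer: 28.5870 cm


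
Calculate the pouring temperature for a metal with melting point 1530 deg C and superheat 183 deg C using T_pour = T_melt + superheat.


Formula: T_pour = T_melt + Superheat
T_pour = 1530 + 183 = 1713 deg C

Answer: 1713 deg C


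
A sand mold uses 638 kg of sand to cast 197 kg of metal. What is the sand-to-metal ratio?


Formula: Sand-to-Metal Ratio = W_sand / W_metal
Ratio = 638 kg / 197 kg = 3.2386

Final answer: 3.2386


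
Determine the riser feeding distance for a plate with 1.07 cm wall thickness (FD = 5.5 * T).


Formula: FD = 5.5 * T  (riser feeding-distance rule)
FD = 5.5 * 1.07 cm = 5.8850 cm

Final answer: 5.8850 cm


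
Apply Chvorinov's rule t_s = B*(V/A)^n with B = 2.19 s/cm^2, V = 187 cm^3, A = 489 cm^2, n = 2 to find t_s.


Formula: t_s = B * (V/A)^n  (Chvorinov's rule, n=2)
Modulus M = V/A = 187/489 = 0.382413 cm
M^2 = 0.382413^2 = 0.146240 cm^2
t_s = 2.19 * 0.146240 = 0.3203 s

0.3203 s


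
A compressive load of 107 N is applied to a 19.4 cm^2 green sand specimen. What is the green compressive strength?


Formula: Compressive Strength = Force / Area
Strength = 107 N / 19.4 cm^2 = 5.5155 N/cm^2

5.5155 N/cm^2


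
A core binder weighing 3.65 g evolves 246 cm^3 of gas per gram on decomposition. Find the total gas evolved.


Formula: V_gas = W_binder * gas_evolution_rate
V = 3.65 g * 246 cm^3/g = 897.9000 cm^3


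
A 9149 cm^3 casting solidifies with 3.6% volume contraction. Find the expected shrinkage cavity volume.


Formula: V_shrink = V_casting * shrinkage_pct / 100
V_shrink = 9149 cm^3 * 3.6 / 100 = 329.3640 cm^3


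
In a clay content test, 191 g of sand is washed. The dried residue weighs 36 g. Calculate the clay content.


Formula: Clay% = (W_total - W_washed) / W_total * 100
Clay mass = 191 - 36 = 155 g
Clay% = 155 / 191 * 100 = 81.1518%

Final answer: 81.1518%


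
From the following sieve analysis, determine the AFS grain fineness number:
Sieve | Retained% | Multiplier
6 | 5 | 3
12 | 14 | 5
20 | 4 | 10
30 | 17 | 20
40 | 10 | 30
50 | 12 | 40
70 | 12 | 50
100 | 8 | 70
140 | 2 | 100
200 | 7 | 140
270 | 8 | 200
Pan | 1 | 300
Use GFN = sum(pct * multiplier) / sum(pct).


Formula: GFN = sum(pct * multiplier) / sum(pct)
sum(pct * multiplier) = 5485
sum(pct) = 100
GFN = 5485 / 100 = 54.85


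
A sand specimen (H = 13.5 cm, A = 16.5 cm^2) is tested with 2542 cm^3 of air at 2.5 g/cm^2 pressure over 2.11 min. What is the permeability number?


Formula: Permeability Number P = (V * H) / (p * A * t)
Numerator: V * H = 2542 * 13.5 = 34317.0
Denominator: p * A * t = 2.5 * 16.5 * 2.11 = 87.0375
P = 34317.0 / 87.0375 = 394.2783

Answer: 394.2783


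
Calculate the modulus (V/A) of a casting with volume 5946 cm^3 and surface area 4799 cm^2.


Formula: Casting Modulus M = V / A
M = 5946 cm^3 / 4799 cm^2 = 1.2390 cm

1.2390 cm
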